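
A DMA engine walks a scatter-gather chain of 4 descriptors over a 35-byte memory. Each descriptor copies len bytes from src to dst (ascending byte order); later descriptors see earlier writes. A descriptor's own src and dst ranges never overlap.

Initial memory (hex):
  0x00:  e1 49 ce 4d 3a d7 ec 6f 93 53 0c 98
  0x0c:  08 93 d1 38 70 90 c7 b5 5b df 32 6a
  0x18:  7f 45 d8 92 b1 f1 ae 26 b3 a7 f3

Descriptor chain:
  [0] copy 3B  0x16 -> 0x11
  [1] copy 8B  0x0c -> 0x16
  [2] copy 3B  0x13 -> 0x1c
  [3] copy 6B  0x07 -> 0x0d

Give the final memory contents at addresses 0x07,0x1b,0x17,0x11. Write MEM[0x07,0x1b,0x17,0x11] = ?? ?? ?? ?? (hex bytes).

  after D0: wrote 3B at 0x11 = 326a7f
  after D1: wrote 8B at 0x16 = 0893d13870326a7f
  after D2: wrote 3B at 0x1c = 7f5bdf
  after D3: wrote 6B at 0x0d = 6f93530c9808
query mem[0x07]=0x6f, mem[0x1b]=0x32, mem[0x17]=0x93, mem[0x11]=0x98

MEM[0x07,0x1b,0x17,0x11] = 6f 32 93 98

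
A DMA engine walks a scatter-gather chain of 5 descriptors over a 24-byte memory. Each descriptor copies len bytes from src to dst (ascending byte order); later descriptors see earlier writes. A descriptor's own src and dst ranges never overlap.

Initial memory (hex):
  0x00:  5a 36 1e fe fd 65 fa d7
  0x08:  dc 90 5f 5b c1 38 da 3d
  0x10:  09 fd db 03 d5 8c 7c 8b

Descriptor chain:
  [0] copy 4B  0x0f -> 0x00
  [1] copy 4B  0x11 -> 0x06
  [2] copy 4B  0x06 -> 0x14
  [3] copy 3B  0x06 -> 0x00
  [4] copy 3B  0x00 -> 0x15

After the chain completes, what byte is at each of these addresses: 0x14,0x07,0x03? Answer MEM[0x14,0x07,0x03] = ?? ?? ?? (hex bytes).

  after D0: wrote 4B at 0x00 = 3d09fddb
  after D1: wrote 4B at 0x06 = fddb03d5
  after D2: wrote 4B at 0x14 = fddb03d5
  after D3: wrote 3B at 0x00 = fddb03
  after D4: wrote 3B at 0x15 = fddb03
query mem[0x14]=0xfd, mem[0x07]=0xdb, mem[0x03]=0xdb

MEM[0x14,0x07,0x03] = fd db db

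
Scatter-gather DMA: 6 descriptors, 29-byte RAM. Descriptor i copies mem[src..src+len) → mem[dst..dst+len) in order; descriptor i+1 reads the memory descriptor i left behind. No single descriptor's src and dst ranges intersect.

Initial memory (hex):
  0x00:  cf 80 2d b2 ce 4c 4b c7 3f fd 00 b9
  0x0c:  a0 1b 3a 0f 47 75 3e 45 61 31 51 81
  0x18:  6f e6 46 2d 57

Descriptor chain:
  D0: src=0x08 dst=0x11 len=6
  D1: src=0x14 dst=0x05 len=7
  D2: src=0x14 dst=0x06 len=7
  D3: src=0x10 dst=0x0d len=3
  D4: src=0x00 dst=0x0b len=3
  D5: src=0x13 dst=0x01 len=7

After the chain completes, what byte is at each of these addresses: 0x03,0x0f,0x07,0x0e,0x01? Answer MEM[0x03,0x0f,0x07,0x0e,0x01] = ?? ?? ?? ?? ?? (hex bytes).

[0] 0x08->0x11 len=6 : 3f fd 00 b9 a0 1b
[1] 0x14->0x05 len=7 : b9 a0 1b 81 6f e6 46
[2] 0x14->0x06 len=7 : b9 a0 1b 81 6f e6 46
[3] 0x10->0x0d len=3 : 47 3f fd
[4] 0x00->0x0b len=3 : cf 80 2d
[5] 0x13->0x01 len=7 : 00 b9 a0 1b 81 6f e6
query mem[0x03]=0xa0, mem[0x0f]=0xfd, mem[0x07]=0xe6, mem[0x0e]=0x3f, mem[0x01]=0x00

MEM[0x03,0x0f,0x07,0x0e,0x01] = a0 fd e6 3f 00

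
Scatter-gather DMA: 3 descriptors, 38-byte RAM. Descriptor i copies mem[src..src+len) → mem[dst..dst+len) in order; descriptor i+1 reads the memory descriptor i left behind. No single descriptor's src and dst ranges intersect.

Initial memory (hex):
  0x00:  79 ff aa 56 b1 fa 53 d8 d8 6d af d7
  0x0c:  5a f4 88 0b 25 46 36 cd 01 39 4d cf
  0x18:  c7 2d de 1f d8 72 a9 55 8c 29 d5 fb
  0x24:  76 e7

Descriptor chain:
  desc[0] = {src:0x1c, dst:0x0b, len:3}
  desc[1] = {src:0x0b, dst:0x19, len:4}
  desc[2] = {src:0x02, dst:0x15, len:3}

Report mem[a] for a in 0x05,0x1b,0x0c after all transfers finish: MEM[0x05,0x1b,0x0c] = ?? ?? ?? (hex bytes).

MEM[0x05,0x1b,0x0c] = fa a9 72

D0: mem[0x0b..0x0d] <- [d8 72 a9]
D1: mem[0x19..0x1c] <- [d8 72 a9 88]
D2: mem[0x15..0x17] <- [aa 56 b1]
query mem[0x05]=0xfa, mem[0x1b]=0xa9, mem[0x0c]=0x72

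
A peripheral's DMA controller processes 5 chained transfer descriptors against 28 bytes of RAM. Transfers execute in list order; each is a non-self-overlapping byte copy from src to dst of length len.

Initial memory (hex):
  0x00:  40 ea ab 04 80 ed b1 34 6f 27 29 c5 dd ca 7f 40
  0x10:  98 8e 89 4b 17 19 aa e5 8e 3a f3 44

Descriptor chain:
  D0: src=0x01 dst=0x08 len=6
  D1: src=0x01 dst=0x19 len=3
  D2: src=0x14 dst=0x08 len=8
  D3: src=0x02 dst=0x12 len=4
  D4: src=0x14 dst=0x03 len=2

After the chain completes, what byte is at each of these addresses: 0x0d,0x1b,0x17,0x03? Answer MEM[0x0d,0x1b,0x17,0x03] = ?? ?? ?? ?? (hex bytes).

MEM[0x0d,0x1b,0x17,0x03] = ea 04 e5 80

D0: mem[0x08..0x0d] <- [ea ab 04 80 ed b1]
D1: mem[0x19..0x1b] <- [ea ab 04]
D2: mem[0x08..0x0f] <- [17 19 aa e5 8e ea ab 04]
D3: mem[0x12..0x15] <- [ab 04 80 ed]
D4: mem[0x03..0x04] <- [80 ed]
query mem[0x0d]=0xea, mem[0x1b]=0x04, mem[0x17]=0xe5, mem[0x03]=0x80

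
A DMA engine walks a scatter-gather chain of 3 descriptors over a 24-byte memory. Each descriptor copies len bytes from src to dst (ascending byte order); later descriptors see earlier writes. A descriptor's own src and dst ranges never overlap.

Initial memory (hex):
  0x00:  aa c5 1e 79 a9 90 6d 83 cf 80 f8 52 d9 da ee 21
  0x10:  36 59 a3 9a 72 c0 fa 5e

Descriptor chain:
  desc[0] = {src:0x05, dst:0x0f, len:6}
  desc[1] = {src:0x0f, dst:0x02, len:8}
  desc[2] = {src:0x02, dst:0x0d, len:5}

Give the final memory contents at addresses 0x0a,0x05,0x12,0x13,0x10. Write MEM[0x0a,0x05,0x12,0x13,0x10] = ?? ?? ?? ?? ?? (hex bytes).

MEM[0x0a,0x05,0x12,0x13,0x10] = f8 cf cf 80 cf

D0: mem[0x0f..0x14] <- [90 6d 83 cf 80 f8]
D1: mem[0x02..0x09] <- [90 6d 83 cf 80 f8 c0 fa]
D2: mem[0x0d..0x11] <- [90 6d 83 cf 80]
query mem[0x0a]=0xf8, mem[0x05]=0xcf, mem[0x12]=0xcf, mem[0x13]=0x80, mem[0x10]=0xcf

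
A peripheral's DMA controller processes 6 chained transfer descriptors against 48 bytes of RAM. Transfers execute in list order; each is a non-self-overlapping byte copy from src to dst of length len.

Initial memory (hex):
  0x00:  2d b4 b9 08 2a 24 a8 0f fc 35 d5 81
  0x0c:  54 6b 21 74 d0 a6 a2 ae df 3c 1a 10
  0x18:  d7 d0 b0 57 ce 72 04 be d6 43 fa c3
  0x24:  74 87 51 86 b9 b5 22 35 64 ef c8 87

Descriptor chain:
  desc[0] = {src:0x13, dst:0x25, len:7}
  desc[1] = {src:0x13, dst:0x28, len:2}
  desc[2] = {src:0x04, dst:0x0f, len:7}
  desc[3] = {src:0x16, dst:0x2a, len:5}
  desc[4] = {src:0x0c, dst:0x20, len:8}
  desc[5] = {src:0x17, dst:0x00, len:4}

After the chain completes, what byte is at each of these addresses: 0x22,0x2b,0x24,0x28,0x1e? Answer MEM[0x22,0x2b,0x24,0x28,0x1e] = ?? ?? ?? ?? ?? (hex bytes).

MEM[0x22,0x2b,0x24,0x28,0x1e] = 21 10 24 ae 04

D0: mem[0x25..0x2b] <- [ae df 3c 1a 10 d7 d0]
D1: mem[0x28..0x29] <- [ae df]
D2: mem[0x0f..0x15] <- [2a 24 a8 0f fc 35 d5]
D3: mem[0x2a..0x2e] <- [1a 10 d7 d0 b0]
D4: mem[0x20..0x27] <- [54 6b 21 2a 24 a8 0f fc]
D5: mem[0x00..0x03] <- [10 d7 d0 b0]
query mem[0x22]=0x21, mem[0x2b]=0x10, mem[0x24]=0x24, mem[0x28]=0xae, mem[0x1e]=0x04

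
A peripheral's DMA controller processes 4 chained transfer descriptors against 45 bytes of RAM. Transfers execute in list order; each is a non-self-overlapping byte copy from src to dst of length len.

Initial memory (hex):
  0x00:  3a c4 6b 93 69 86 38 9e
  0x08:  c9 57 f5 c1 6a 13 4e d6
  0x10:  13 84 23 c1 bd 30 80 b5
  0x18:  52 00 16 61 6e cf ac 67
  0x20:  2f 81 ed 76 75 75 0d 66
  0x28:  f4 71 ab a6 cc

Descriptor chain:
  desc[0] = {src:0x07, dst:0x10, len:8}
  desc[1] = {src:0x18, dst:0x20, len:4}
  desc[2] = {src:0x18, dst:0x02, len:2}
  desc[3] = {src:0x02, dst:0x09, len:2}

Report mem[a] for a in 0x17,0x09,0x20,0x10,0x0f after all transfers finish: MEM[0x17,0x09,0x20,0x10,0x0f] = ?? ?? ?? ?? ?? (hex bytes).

MEM[0x17,0x09,0x20,0x10,0x0f] = 4e 52 52 9e d6

  after D0: wrote 8B at 0x10 = 9ec957f5c16a134e
  after D1: wrote 4B at 0x20 = 52001661
  after D2: wrote 2B at 0x02 = 5200
  after D3: wrote 2B at 0x09 = 5200
query mem[0x17]=0x4e, mem[0x09]=0x52, mem[0x20]=0x52, mem[0x10]=0x9e, mem[0x0f]=0xd6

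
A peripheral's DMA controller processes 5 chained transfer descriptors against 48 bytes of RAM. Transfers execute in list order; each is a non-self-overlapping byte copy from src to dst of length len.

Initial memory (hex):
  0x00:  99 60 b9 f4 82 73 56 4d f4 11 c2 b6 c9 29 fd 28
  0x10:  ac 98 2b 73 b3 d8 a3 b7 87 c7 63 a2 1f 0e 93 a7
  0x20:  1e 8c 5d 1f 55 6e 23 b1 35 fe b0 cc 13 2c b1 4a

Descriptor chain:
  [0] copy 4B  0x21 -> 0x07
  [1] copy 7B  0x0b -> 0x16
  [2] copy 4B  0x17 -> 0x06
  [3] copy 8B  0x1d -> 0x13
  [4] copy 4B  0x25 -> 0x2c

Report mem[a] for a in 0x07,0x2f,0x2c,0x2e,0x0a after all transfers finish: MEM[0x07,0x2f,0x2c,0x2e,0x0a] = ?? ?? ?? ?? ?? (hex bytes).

MEM[0x07,0x2f,0x2c,0x2e,0x0a] = 29 35 6e b1 55

[0] 0x21->0x07 len=4 : 8c 5d 1f 55
[1] 0x0b->0x16 len=7 : b6 c9 29 fd 28 ac 98
[2] 0x17->0x06 len=4 : c9 29 fd 28
[3] 0x1d->0x13 len=8 : 0e 93 a7 1e 8c 5d 1f 55
[4] 0x25->0x2c len=4 : 6e 23 b1 35
query mem[0x07]=0x29, mem[0x2f]=0x35, mem[0x2c]=0x6e, mem[0x2e]=0xb1, mem[0x0a]=0x55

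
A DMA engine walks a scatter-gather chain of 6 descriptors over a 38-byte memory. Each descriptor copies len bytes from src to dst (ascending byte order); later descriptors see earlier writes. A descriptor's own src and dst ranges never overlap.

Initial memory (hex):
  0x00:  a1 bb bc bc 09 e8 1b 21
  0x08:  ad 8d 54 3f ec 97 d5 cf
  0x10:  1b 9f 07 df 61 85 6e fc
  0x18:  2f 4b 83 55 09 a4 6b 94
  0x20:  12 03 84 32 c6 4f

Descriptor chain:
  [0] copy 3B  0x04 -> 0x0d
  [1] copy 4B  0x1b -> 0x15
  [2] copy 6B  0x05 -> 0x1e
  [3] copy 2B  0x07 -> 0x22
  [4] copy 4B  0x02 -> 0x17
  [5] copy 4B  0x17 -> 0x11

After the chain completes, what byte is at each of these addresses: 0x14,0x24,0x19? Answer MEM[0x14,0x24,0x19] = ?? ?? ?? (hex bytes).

[0] 0x04->0x0d len=3 : 09 e8 1b
[1] 0x1b->0x15 len=4 : 55 09 a4 6b
[2] 0x05->0x1e len=6 : e8 1b 21 ad 8d 54
[3] 0x07->0x22 len=2 : 21 ad
[4] 0x02->0x17 len=4 : bc bc 09 e8
[5] 0x17->0x11 len=4 : bc bc 09 e8
query mem[0x14]=0xe8, mem[0x24]=0xc6, mem[0x19]=0x09

MEM[0x14,0x24,0x19] = e8 c6 09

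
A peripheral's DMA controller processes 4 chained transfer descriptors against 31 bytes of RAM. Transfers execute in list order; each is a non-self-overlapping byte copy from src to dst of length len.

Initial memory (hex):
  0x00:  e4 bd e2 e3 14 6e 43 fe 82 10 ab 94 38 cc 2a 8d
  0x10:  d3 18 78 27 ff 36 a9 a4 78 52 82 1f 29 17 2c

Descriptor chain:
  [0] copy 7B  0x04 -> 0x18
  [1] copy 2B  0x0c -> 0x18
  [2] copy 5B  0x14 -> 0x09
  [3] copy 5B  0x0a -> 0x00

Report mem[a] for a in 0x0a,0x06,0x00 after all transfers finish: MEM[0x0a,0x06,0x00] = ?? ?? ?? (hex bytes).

MEM[0x0a,0x06,0x00] = 36 43 36

  after D0: wrote 7B at 0x18 = 146e43fe8210ab
  after D1: wrote 2B at 0x18 = 38cc
  after D2: wrote 5B at 0x09 = ff36a9a438
  after D3: wrote 5B at 0x00 = 36a9a4382a
query mem[0x0a]=0x36, mem[0x06]=0x43, mem[0x00]=0x36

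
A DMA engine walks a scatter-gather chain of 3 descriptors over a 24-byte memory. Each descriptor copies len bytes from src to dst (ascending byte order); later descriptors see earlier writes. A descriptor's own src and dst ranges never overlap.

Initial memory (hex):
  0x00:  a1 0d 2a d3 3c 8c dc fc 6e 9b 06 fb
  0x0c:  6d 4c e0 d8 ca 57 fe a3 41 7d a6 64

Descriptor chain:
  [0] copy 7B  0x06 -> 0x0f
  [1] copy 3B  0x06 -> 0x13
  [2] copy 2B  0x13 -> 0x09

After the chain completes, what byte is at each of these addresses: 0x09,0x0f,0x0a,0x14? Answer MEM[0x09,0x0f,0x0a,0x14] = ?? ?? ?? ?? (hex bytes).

MEM[0x09,0x0f,0x0a,0x14] = dc dc fc fc

D0: mem[0x0f..0x15] <- [dc fc 6e 9b 06 fb 6d]
D1: mem[0x13..0x15] <- [dc fc 6e]
D2: mem[0x09..0x0a] <- [dc fc]
query mem[0x09]=0xdc, mem[0x0f]=0xdc, mem[0x0a]=0xfc, mem[0x14]=0xfc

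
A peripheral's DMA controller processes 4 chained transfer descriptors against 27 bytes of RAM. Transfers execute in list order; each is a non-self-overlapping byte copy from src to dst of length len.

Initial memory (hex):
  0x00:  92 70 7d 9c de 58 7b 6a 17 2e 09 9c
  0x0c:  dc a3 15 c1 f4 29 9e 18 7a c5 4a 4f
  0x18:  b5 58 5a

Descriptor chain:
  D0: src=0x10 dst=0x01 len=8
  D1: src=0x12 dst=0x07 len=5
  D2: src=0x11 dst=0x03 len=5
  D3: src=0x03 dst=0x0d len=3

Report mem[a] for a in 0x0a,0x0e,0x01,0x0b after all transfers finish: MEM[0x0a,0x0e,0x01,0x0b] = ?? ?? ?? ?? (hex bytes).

  after D0: wrote 8B at 0x01 = f4299e187ac54a4f
  after D1: wrote 5B at 0x07 = 9e187ac54a
  after D2: wrote 5B at 0x03 = 299e187ac5
  after D3: wrote 3B at 0x0d = 299e18
query mem[0x0a]=0xc5, mem[0x0e]=0x9e, mem[0x01]=0xf4, mem[0x0b]=0x4a

MEM[0x0a,0x0e,0x01,0x0b] = c5 9e f4 4a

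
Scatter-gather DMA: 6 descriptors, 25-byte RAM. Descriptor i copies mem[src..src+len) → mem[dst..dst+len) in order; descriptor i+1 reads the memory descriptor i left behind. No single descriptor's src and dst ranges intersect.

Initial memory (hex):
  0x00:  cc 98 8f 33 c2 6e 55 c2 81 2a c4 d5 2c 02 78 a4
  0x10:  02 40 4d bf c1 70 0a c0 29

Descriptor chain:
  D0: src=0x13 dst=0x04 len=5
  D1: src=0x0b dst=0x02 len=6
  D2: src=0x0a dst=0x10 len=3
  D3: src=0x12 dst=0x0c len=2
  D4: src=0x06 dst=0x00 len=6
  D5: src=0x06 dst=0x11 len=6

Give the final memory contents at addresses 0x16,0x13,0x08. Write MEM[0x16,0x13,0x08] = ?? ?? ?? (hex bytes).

MEM[0x16,0x13,0x08] = d5 c0 c0

  after D0: wrote 5B at 0x04 = bfc1700ac0
  after D1: wrote 6B at 0x02 = d52c0278a402
  after D2: wrote 3B at 0x10 = c4d52c
  after D3: wrote 2B at 0x0c = 2cbf
  after D4: wrote 6B at 0x00 = a402c02ac4d5
  after D5: wrote 6B at 0x11 = a402c02ac4d5
query mem[0x16]=0xd5, mem[0x13]=0xc0, mem[0x08]=0xc0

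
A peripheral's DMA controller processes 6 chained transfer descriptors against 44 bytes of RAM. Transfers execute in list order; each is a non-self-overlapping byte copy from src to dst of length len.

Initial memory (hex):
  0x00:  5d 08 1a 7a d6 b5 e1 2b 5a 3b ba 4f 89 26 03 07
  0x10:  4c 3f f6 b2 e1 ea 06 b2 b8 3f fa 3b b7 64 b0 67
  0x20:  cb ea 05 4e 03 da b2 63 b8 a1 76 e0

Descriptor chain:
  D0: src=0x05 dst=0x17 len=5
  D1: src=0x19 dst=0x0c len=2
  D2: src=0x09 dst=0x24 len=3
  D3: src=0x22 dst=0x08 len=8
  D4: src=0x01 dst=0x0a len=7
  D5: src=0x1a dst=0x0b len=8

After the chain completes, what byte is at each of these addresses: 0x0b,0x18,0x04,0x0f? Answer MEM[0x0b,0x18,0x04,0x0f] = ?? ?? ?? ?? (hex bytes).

[0] 0x05->0x17 len=5 : b5 e1 2b 5a 3b
[1] 0x19->0x0c len=2 : 2b 5a
[2] 0x09->0x24 len=3 : 3b ba 4f
[3] 0x22->0x08 len=8 : 05 4e 3b ba 4f 63 b8 a1
[4] 0x01->0x0a len=7 : 08 1a 7a d6 b5 e1 2b
[5] 0x1a->0x0b len=8 : 5a 3b b7 64 b0 67 cb ea
query mem[0x0b]=0x5a, mem[0x18]=0xe1, mem[0x04]=0xd6, mem[0x0f]=0xb0

MEM[0x0b,0x18,0x04,0x0f] = 5a e1 d6 b0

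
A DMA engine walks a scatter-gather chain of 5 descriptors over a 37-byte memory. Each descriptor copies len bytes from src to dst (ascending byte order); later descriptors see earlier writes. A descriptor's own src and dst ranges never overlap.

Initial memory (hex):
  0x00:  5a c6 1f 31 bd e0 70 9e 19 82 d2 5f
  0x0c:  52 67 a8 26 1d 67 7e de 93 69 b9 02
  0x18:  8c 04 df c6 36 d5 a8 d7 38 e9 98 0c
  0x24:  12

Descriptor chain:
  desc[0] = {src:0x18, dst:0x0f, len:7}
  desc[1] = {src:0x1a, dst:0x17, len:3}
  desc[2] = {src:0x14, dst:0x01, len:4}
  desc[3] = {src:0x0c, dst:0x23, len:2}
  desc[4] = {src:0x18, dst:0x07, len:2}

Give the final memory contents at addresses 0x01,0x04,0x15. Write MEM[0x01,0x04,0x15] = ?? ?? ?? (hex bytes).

[0] 0x18->0x0f len=7 : 8c 04 df c6 36 d5 a8
[1] 0x1a->0x17 len=3 : df c6 36
[2] 0x14->0x01 len=4 : d5 a8 b9 df
[3] 0x0c->0x23 len=2 : 52 67
[4] 0x18->0x07 len=2 : c6 36
query mem[0x01]=0xd5, mem[0x04]=0xdf, mem[0x15]=0xa8

MEM[0x01,0x04,0x15] = d5 df a8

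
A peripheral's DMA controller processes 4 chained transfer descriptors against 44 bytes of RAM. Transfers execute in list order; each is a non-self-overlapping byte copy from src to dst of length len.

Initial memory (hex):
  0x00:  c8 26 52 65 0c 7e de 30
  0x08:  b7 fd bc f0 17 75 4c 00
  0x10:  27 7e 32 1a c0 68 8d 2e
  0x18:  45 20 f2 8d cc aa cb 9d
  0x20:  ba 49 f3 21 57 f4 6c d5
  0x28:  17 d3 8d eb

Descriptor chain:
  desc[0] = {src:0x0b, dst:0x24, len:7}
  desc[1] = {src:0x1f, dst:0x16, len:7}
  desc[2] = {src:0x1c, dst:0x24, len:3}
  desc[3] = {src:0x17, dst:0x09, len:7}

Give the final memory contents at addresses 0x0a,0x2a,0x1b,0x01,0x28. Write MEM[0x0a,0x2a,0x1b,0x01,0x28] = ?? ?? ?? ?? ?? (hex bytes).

MEM[0x0a,0x2a,0x1b,0x01,0x28] = 49 7e f0 26 00

D0: mem[0x24..0x2a] <- [f0 17 75 4c 00 27 7e]
D1: mem[0x16..0x1c] <- [9d ba 49 f3 21 f0 17]
D2: mem[0x24..0x26] <- [17 aa cb]
D3: mem[0x09..0x0f] <- [ba 49 f3 21 f0 17 aa]
query mem[0x0a]=0x49, mem[0x2a]=0x7e, mem[0x1b]=0xf0, mem[0x01]=0x26, mem[0x28]=0x00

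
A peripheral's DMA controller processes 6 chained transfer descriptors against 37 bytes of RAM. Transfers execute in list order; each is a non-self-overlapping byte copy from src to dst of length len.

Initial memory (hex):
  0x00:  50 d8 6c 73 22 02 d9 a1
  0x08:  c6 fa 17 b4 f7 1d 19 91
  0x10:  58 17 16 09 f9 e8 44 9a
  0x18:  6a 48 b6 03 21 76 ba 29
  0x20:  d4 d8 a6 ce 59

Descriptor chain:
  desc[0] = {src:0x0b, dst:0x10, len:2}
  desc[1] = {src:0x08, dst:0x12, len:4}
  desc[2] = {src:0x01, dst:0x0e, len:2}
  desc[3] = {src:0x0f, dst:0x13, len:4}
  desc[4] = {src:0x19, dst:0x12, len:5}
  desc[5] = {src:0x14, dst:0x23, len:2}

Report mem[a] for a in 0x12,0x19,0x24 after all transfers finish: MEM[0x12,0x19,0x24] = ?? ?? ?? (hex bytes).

  after D0: wrote 2B at 0x10 = b4f7
  after D1: wrote 4B at 0x12 = c6fa17b4
  after D2: wrote 2B at 0x0e = d86c
  after D3: wrote 4B at 0x13 = 6cb4f7c6
  after D4: wrote 5B at 0x12 = 48b6032176
  after D5: wrote 2B at 0x23 = 0321
query mem[0x12]=0x48, mem[0x19]=0x48, mem[0x24]=0x21

MEM[0x12,0x19,0x24] = 48 48 21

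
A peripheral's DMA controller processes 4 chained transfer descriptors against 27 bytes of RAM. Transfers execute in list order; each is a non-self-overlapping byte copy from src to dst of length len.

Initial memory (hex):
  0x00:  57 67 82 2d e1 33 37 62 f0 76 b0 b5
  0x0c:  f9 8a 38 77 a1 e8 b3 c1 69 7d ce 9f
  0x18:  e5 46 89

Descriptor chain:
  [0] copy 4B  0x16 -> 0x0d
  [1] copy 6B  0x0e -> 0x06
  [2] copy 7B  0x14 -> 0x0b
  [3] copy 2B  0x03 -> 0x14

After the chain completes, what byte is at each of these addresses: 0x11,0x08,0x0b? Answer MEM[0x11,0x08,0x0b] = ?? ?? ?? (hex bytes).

MEM[0x11,0x08,0x0b] = 89 46 69

  after D0: wrote 4B at 0x0d = ce9fe546
  after D1: wrote 6B at 0x06 = 9fe546e8b3c1
  after D2: wrote 7B at 0x0b = 697dce9fe54689
  after D3: wrote 2B at 0x14 = 2de1
query mem[0x11]=0x89, mem[0x08]=0x46, mem[0x0b]=0x69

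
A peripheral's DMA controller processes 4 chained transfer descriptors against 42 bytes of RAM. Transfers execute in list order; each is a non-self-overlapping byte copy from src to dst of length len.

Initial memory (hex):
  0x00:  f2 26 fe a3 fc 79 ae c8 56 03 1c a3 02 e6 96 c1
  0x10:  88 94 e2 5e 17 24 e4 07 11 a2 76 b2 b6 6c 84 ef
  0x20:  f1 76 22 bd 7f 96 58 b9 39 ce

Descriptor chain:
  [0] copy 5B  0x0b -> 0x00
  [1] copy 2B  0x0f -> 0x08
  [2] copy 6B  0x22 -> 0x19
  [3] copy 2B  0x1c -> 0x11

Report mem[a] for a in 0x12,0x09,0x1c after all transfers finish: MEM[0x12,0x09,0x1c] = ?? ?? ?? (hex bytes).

MEM[0x12,0x09,0x1c] = 58 88 96

  after D0: wrote 5B at 0x00 = a302e696c1
  after D1: wrote 2B at 0x08 = c188
  after D2: wrote 6B at 0x19 = 22bd7f9658b9
  after D3: wrote 2B at 0x11 = 9658
query mem[0x12]=0x58, mem[0x09]=0x88, mem[0x1c]=0x96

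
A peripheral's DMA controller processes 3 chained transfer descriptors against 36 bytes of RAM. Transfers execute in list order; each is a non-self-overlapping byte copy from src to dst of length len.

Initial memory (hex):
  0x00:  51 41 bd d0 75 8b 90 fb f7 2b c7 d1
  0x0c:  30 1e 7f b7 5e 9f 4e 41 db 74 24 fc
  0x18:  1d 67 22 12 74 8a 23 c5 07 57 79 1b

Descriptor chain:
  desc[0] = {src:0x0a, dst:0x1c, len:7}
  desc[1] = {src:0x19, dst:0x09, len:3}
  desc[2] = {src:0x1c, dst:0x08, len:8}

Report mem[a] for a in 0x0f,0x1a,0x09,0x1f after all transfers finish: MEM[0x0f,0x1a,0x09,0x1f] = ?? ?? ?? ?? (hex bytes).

MEM[0x0f,0x1a,0x09,0x1f] = 1b 22 d1 1e

[0] 0x0a->0x1c len=7 : c7 d1 30 1e 7f b7 5e
[1] 0x19->0x09 len=3 : 67 22 12
[2] 0x1c->0x08 len=8 : c7 d1 30 1e 7f b7 5e 1b
query mem[0x0f]=0x1b, mem[0x1a]=0x22, mem[0x09]=0xd1, mem[0x1f]=0x1e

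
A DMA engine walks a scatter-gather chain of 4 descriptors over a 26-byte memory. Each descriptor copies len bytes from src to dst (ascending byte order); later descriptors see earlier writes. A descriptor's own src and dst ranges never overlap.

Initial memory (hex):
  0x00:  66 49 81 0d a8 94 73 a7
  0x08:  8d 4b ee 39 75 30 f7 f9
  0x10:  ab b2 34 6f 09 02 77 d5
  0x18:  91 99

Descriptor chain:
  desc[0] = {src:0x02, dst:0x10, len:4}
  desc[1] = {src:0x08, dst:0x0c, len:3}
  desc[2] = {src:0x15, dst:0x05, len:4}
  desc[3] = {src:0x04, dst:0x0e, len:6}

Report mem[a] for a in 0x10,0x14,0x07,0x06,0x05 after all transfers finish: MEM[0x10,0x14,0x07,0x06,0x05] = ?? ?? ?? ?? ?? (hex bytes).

#0 dst[0x10+4] := {0x81,0x0d,0xa8,0x94}
#1 dst[0x0c+3] := {0x8d,0x4b,0xee}
#2 dst[0x05+4] := {0x02,0x77,0xd5,0x91}
#3 dst[0x0e+6] := {0xa8,0x02,0x77,0xd5,0x91,0x4b}
query mem[0x10]=0x77, mem[0x14]=0x09, mem[0x07]=0xd5, mem[0x06]=0x77, mem[0x05]=0x02

MEM[0x10,0x14,0x07,0x06,0x05] = 77 09 d5 77 02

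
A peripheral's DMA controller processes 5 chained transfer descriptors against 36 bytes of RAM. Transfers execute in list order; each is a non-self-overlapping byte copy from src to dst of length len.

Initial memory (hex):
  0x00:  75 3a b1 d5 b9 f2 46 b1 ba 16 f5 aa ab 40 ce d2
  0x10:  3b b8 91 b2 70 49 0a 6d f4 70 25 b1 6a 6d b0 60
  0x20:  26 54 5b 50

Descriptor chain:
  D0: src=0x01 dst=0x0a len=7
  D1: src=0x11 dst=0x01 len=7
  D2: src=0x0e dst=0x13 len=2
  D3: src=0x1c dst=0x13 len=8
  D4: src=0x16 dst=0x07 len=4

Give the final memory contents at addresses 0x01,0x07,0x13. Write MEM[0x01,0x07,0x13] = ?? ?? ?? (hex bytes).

#0 dst[0x0a+7] := {0x3a,0xb1,0xd5,0xb9,0xf2,0x46,0xb1}
#1 dst[0x01+7] := {0xb8,0x91,0xb2,0x70,0x49,0x0a,0x6d}
#2 dst[0x13+2] := {0xf2,0x46}
#3 dst[0x13+8] := {0x6a,0x6d,0xb0,0x60,0x26,0x54,0x5b,0x50}
#4 dst[0x07+4] := {0x60,0x26,0x54,0x5b}
query mem[0x01]=0xb8, mem[0x07]=0x60, mem[0x13]=0x6a

MEM[0x01,0x07,0x13] = b8 60 6a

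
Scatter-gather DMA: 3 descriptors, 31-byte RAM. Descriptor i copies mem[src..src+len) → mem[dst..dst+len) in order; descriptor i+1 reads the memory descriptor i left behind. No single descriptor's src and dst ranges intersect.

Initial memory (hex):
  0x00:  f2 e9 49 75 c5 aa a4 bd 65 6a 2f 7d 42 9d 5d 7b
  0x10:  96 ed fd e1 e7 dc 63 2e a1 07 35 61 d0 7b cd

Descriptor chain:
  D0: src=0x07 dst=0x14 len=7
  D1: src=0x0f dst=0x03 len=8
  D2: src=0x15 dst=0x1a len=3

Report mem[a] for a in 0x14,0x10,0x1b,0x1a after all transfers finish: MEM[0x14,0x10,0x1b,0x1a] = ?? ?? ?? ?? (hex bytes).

MEM[0x14,0x10,0x1b,0x1a] = bd 96 6a 65

  after D0: wrote 7B at 0x14 = bd656a2f7d429d
  after D1: wrote 8B at 0x03 = 7b96edfde1bd656a
  after D2: wrote 3B at 0x1a = 656a2f
query mem[0x14]=0xbd, mem[0x10]=0x96, mem[0x1b]=0x6a, mem[0x1a]=0x65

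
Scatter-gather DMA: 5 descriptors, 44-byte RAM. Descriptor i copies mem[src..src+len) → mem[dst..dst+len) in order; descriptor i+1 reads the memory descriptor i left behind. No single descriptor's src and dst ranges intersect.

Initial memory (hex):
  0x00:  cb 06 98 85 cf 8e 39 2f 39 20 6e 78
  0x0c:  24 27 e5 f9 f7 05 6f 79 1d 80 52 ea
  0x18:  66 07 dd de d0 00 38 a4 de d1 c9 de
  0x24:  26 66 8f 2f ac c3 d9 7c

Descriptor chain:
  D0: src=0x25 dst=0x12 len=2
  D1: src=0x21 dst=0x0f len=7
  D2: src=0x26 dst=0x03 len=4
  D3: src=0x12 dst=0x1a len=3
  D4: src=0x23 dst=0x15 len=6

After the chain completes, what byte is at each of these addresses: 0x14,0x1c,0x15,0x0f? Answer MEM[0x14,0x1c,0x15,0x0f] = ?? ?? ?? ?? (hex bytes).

MEM[0x14,0x1c,0x15,0x0f] = 8f 8f de d1

[0] 0x25->0x12 len=2 : 66 8f
[1] 0x21->0x0f len=7 : d1 c9 de 26 66 8f 2f
[2] 0x26->0x03 len=4 : 8f 2f ac c3
[3] 0x12->0x1a len=3 : 26 66 8f
[4] 0x23->0x15 len=6 : de 26 66 8f 2f ac
query mem[0x14]=0x8f, mem[0x1c]=0x8f, mem[0x15]=0xde, mem[0x0f]=0xd1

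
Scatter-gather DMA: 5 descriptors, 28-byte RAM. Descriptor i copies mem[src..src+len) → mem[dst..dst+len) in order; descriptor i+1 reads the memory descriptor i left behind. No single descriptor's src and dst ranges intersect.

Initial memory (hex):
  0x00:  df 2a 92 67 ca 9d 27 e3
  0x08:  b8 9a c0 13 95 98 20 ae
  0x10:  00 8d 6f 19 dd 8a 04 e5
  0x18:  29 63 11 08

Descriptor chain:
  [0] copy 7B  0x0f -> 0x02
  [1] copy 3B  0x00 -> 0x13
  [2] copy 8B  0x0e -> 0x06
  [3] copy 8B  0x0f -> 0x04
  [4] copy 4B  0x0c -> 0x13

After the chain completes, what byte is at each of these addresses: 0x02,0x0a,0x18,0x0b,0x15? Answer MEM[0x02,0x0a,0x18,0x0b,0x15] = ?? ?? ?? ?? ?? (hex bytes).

MEM[0x02,0x0a,0x18,0x0b,0x15] = ae ae 29 04 20

[0] 0x0f->0x02 len=7 : ae 00 8d 6f 19 dd 8a
[1] 0x00->0x13 len=3 : df 2a ae
[2] 0x0e->0x06 len=8 : 20 ae 00 8d 6f df 2a ae
[3] 0x0f->0x04 len=8 : ae 00 8d 6f df 2a ae 04
[4] 0x0c->0x13 len=4 : 2a ae 20 ae
query mem[0x02]=0xae, mem[0x0a]=0xae, mem[0x18]=0x29, mem[0x0b]=0x04, mem[0x15]=0x20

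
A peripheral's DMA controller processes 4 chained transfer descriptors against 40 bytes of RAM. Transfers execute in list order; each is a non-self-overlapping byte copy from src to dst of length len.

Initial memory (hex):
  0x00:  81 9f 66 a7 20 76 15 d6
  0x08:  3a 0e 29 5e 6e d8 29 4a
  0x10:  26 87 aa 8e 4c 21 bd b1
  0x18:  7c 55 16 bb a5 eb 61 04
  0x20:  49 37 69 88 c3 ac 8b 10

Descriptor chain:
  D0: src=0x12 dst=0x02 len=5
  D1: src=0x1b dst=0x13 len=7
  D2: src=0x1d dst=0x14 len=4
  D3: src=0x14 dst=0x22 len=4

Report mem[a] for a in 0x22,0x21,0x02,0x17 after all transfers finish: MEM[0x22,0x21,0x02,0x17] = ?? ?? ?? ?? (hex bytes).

  after D0: wrote 5B at 0x02 = aa8e4c21bd
  after D1: wrote 7B at 0x13 = bba5eb61044937
  after D2: wrote 4B at 0x14 = eb610449
  after D3: wrote 4B at 0x22 = eb610449
query mem[0x22]=0xeb, mem[0x21]=0x37, mem[0x02]=0xaa, mem[0x17]=0x49

MEM[0x22,0x21,0x02,0x17] = eb 37 aa 49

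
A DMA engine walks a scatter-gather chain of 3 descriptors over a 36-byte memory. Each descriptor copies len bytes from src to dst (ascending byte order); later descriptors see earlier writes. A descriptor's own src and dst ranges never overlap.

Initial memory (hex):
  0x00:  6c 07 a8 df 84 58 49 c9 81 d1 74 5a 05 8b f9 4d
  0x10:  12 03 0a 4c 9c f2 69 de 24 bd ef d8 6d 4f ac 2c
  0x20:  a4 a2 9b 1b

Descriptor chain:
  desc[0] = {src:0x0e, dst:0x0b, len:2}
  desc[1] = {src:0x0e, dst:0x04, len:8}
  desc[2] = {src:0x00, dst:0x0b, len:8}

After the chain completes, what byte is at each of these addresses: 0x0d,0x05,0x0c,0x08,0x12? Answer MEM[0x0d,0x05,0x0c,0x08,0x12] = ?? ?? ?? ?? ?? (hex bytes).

MEM[0x0d,0x05,0x0c,0x08,0x12] = a8 4d 07 0a 03

[0] 0x0e->0x0b len=2 : f9 4d
[1] 0x0e->0x04 len=8 : f9 4d 12 03 0a 4c 9c f2
[2] 0x00->0x0b len=8 : 6c 07 a8 df f9 4d 12 03
query mem[0x0d]=0xa8, mem[0x05]=0x4d, mem[0x0c]=0x07, mem[0x08]=0x0a, mem[0x12]=0x03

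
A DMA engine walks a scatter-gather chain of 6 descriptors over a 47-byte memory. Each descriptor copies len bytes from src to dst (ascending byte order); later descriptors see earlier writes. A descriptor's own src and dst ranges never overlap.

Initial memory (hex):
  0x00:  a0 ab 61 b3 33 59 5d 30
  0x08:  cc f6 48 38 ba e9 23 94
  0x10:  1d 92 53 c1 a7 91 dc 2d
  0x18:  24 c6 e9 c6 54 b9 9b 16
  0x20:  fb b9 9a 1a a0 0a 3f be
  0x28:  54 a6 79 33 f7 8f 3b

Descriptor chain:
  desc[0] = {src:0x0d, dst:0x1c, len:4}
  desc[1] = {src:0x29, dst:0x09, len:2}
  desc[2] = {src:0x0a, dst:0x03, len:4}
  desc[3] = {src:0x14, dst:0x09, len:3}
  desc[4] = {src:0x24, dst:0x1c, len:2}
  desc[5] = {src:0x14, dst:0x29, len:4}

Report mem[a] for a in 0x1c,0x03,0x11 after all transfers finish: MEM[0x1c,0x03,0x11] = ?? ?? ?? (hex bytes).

#0 dst[0x1c+4] := {0xe9,0x23,0x94,0x1d}
#1 dst[0x09+2] := {0xa6,0x79}
#2 dst[0x03+4] := {0x79,0x38,0xba,0xe9}
#3 dst[0x09+3] := {0xa7,0x91,0xdc}
#4 dst[0x1c+2] := {0xa0,0x0a}
#5 dst[0x29+4] := {0xa7,0x91,0xdc,0x2d}
query mem[0x1c]=0xa0, mem[0x03]=0x79, mem[0x11]=0x92

MEM[0x1c,0x03,0x11] = a0 79 92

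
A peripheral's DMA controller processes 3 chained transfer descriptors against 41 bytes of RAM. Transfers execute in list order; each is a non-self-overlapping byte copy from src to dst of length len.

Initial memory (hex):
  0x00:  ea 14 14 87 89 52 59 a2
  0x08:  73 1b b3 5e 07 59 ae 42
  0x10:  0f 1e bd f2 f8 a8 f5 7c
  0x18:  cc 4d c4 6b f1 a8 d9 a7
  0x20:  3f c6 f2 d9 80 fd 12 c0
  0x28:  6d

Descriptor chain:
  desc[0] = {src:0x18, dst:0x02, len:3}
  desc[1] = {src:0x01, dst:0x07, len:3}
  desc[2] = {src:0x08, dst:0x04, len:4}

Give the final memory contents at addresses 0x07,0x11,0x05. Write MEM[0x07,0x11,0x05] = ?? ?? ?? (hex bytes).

MEM[0x07,0x11,0x05] = 5e 1e 4d

D0: mem[0x02..0x04] <- [cc 4d c4]
D1: mem[0x07..0x09] <- [14 cc 4d]
D2: mem[0x04..0x07] <- [cc 4d b3 5e]
query mem[0x07]=0x5e, mem[0x11]=0x1e, mem[0x05]=0x4d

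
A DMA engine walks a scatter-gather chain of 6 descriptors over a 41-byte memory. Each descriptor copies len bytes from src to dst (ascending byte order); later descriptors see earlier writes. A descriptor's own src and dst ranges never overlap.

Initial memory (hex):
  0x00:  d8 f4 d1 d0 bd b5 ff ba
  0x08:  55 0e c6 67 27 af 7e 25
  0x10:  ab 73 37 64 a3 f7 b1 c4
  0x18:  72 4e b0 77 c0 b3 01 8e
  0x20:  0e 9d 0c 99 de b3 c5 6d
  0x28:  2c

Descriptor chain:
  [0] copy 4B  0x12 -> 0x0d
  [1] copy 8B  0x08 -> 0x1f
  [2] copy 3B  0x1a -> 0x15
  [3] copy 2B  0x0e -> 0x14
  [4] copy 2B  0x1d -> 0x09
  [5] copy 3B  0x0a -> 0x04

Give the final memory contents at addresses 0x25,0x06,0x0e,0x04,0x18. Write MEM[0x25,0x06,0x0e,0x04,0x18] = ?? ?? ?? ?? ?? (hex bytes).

#0 dst[0x0d+4] := {0x37,0x64,0xa3,0xf7}
#1 dst[0x1f+8] := {0x55,0x0e,0xc6,0x67,0x27,0x37,0x64,0xa3}
#2 dst[0x15+3] := {0xb0,0x77,0xc0}
#3 dst[0x14+2] := {0x64,0xa3}
#4 dst[0x09+2] := {0xb3,0x01}
#5 dst[0x04+3] := {0x01,0x67,0x27}
query mem[0x25]=0x64, mem[0x06]=0x27, mem[0x0e]=0x64, mem[0x04]=0x01, mem[0x18]=0x72

MEM[0x25,0x06,0x0e,0x04,0x18] = 64 27 64 01 72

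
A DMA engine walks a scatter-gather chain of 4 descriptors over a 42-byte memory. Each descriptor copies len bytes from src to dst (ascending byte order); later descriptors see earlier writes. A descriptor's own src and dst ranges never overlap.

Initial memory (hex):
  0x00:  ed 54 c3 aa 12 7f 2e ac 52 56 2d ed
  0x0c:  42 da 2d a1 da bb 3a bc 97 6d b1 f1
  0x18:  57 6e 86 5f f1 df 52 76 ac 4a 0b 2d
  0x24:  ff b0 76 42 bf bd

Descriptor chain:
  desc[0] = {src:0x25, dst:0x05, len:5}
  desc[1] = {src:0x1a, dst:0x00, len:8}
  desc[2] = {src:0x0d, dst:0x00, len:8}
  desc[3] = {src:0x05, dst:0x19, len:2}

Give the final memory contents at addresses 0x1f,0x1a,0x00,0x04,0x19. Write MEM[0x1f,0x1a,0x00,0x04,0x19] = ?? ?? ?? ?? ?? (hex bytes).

MEM[0x1f,0x1a,0x00,0x04,0x19] = 76 bc da bb 3a

#0 dst[0x05+5] := {0xb0,0x76,0x42,0xbf,0xbd}
#1 dst[0x00+8] := {0x86,0x5f,0xf1,0xdf,0x52,0x76,0xac,0x4a}
#2 dst[0x00+8] := {0xda,0x2d,0xa1,0xda,0xbb,0x3a,0xbc,0x97}
#3 dst[0x19+2] := {0x3a,0xbc}
query mem[0x1f]=0x76, mem[0x1a]=0xbc, mem[0x00]=0xda, mem[0x04]=0xbb, mem[0x19]=0x3a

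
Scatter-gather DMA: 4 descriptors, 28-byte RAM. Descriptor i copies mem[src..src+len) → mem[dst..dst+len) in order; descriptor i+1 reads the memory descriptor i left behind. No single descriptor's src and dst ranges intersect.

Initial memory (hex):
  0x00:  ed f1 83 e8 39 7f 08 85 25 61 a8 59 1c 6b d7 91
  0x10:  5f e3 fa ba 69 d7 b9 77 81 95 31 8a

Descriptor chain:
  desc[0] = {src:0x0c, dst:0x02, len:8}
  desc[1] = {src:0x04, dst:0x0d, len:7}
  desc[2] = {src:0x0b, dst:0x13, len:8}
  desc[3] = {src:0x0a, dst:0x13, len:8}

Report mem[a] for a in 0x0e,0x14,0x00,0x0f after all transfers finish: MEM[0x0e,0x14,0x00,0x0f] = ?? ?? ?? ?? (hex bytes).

#0 dst[0x02+8] := {0x1c,0x6b,0xd7,0x91,0x5f,0xe3,0xfa,0xba}
#1 dst[0x0d+7] := {0xd7,0x91,0x5f,0xe3,0xfa,0xba,0xa8}
#2 dst[0x13+8] := {0x59,0x1c,0xd7,0x91,0x5f,0xe3,0xfa,0xba}
#3 dst[0x13+8] := {0xa8,0x59,0x1c,0xd7,0x91,0x5f,0xe3,0xfa}
query mem[0x0e]=0x91, mem[0x14]=0x59, mem[0x00]=0xed, mem[0x0f]=0x5f

MEM[0x0e,0x14,0x00,0x0f] = 91 59 ed 5f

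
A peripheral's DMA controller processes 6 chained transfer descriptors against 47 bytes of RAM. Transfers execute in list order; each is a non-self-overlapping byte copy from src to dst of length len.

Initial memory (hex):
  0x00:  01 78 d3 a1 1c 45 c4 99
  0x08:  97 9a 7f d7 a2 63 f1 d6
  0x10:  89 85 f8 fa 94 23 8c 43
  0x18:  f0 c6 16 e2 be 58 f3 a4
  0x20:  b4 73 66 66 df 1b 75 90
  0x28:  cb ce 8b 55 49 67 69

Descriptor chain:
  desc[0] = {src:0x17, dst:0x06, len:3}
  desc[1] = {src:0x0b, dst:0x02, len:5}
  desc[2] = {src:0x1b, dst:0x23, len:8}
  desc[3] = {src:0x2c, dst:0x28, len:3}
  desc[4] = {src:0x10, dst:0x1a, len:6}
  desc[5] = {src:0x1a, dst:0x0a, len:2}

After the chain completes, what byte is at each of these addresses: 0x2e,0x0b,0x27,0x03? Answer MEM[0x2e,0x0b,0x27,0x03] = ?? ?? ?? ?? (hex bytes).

D0: mem[0x06..0x08] <- [43 f0 c6]
D1: mem[0x02..0x06] <- [d7 a2 63 f1 d6]
D2: mem[0x23..0x2a] <- [e2 be 58 f3 a4 b4 73 66]
D3: mem[0x28..0x2a] <- [49 67 69]
D4: mem[0x1a..0x1f] <- [89 85 f8 fa 94 23]
D5: mem[0x0a..0x0b] <- [89 85]
query mem[0x2e]=0x69, mem[0x0b]=0x85, mem[0x27]=0xa4, mem[0x03]=0xa2

MEM[0x2e,0x0b,0x27,0x03] = 69 85 a4 a2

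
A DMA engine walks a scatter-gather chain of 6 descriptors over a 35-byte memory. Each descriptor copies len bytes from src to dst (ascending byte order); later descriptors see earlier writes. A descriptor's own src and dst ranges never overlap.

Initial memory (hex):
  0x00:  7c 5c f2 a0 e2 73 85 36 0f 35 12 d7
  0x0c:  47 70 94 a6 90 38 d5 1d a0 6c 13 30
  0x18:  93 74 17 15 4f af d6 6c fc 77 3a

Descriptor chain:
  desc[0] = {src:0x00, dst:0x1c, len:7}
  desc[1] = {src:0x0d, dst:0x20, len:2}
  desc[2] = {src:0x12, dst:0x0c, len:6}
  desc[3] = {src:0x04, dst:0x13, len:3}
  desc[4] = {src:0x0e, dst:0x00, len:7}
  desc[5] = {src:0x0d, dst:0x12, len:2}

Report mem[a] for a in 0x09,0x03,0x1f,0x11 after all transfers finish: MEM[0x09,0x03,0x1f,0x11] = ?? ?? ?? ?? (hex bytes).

  after D0: wrote 7B at 0x1c = 7c5cf2a0e27385
  after D1: wrote 2B at 0x20 = 7094
  after D2: wrote 6B at 0x0c = d51da06c1330
  after D3: wrote 3B at 0x13 = e27385
  after D4: wrote 7B at 0x00 = a06c1330d5e273
  after D5: wrote 2B at 0x12 = 1da0
query mem[0x09]=0x35, mem[0x03]=0x30, mem[0x1f]=0xa0, mem[0x11]=0x30

MEM[0x09,0x03,0x1f,0x11] = 35 30 a0 30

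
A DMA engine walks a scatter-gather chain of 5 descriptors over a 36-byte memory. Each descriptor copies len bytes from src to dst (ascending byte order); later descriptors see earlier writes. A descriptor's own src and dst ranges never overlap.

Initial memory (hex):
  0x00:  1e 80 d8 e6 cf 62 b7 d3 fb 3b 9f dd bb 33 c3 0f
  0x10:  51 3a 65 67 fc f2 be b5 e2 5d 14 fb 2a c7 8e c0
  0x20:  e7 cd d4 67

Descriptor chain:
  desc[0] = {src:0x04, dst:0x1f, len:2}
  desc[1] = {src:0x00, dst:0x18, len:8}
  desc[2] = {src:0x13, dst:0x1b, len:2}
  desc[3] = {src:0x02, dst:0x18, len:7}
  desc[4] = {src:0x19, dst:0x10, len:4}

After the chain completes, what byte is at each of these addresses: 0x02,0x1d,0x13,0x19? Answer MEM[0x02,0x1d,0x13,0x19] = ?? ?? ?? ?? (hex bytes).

MEM[0x02,0x1d,0x13,0x19] = d8 d3 b7 e6

D0: mem[0x1f..0x20] <- [cf 62]
D1: mem[0x18..0x1f] <- [1e 80 d8 e6 cf 62 b7 d3]
D2: mem[0x1b..0x1c] <- [67 fc]
D3: mem[0x18..0x1e] <- [d8 e6 cf 62 b7 d3 fb]
D4: mem[0x10..0x13] <- [e6 cf 62 b7]
query mem[0x02]=0xd8, mem[0x1d]=0xd3, mem[0x13]=0xb7, mem[0x19]=0xe6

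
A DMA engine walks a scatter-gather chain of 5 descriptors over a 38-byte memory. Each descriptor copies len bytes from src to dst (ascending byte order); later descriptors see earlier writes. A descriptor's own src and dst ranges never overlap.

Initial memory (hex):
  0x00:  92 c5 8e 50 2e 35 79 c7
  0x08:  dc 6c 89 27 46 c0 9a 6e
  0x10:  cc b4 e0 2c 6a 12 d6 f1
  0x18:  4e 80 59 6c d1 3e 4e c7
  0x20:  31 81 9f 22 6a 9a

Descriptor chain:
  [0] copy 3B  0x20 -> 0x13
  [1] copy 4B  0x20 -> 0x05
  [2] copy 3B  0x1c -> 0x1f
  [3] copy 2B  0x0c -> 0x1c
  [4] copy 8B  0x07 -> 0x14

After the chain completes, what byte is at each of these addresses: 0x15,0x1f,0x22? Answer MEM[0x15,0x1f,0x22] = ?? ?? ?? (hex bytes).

MEM[0x15,0x1f,0x22] = 22 d1 9f

D0: mem[0x13..0x15] <- [31 81 9f]
D1: mem[0x05..0x08] <- [31 81 9f 22]
D2: mem[0x1f..0x21] <- [d1 3e 4e]
D3: mem[0x1c..0x1d] <- [46 c0]
D4: mem[0x14..0x1b] <- [9f 22 6c 89 27 46 c0 9a]
query mem[0x15]=0x22, mem[0x1f]=0xd1, mem[0x22]=0x9f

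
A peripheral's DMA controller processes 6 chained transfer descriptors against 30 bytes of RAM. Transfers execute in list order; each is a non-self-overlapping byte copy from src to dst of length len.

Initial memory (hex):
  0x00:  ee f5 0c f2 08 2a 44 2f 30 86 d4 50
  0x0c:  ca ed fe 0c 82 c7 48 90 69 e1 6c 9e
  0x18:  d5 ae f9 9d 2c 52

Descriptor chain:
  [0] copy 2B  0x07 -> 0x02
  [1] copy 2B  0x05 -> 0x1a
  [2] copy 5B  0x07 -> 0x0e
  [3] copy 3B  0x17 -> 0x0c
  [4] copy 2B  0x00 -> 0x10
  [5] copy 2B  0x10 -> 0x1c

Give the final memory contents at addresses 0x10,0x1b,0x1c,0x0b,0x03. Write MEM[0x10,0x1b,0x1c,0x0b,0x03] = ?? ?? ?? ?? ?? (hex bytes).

#0 dst[0x02+2] := {0x2f,0x30}
#1 dst[0x1a+2] := {0x2a,0x44}
#2 dst[0x0e+5] := {0x2f,0x30,0x86,0xd4,0x50}
#3 dst[0x0c+3] := {0x9e,0xd5,0xae}
#4 dst[0x10+2] := {0xee,0xf5}
#5 dst[0x1c+2] := {0xee,0xf5}
query mem[0x10]=0xee, mem[0x1b]=0x44, mem[0x1c]=0xee, mem[0x0b]=0x50, mem[0x03]=0x30

MEM[0x10,0x1b,0x1c,0x0b,0x03] = ee 44 ee 50 30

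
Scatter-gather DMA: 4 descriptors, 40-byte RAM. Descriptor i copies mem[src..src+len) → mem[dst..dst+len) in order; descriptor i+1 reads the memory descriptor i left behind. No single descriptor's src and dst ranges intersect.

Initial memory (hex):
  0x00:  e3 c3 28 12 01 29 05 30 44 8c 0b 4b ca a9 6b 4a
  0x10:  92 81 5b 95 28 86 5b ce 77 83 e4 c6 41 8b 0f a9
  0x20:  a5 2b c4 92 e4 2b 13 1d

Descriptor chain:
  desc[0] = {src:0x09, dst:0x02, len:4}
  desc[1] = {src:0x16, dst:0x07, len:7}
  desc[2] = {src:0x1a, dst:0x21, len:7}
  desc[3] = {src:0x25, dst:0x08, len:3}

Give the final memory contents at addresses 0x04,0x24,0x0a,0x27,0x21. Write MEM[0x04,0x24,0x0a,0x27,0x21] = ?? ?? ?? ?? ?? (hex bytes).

MEM[0x04,0x24,0x0a,0x27,0x21] = 4b 8b a5 a5 e4

D0: mem[0x02..0x05] <- [8c 0b 4b ca]
D1: mem[0x07..0x0d] <- [5b ce 77 83 e4 c6 41]
D2: mem[0x21..0x27] <- [e4 c6 41 8b 0f a9 a5]
D3: mem[0x08..0x0a] <- [0f a9 a5]
query mem[0x04]=0x4b, mem[0x24]=0x8b, mem[0x0a]=0xa5, mem[0x27]=0xa5, mem[0x21]=0xe4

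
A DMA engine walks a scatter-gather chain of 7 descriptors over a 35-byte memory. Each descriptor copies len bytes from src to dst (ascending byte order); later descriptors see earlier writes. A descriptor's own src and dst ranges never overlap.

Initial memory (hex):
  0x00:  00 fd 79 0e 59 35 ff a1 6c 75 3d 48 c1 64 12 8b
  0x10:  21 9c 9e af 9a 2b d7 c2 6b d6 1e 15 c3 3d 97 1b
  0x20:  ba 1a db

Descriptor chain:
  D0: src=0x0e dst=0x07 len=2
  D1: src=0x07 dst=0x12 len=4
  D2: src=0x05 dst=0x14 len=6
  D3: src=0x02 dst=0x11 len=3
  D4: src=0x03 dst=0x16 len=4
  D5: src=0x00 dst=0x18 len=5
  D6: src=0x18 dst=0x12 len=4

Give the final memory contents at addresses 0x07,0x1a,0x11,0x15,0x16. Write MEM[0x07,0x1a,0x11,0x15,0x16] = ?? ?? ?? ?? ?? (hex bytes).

MEM[0x07,0x1a,0x11,0x15,0x16] = 12 79 79 0e 0e

D0: mem[0x07..0x08] <- [12 8b]
D1: mem[0x12..0x15] <- [12 8b 75 3d]
D2: mem[0x14..0x19] <- [35 ff 12 8b 75 3d]
D3: mem[0x11..0x13] <- [79 0e 59]
D4: mem[0x16..0x19] <- [0e 59 35 ff]
D5: mem[0x18..0x1c] <- [00 fd 79 0e 59]
D6: mem[0x12..0x15] <- [00 fd 79 0e]
query mem[0x07]=0x12, mem[0x1a]=0x79, mem[0x11]=0x79, mem[0x15]=0x0e, mem[0x16]=0x0e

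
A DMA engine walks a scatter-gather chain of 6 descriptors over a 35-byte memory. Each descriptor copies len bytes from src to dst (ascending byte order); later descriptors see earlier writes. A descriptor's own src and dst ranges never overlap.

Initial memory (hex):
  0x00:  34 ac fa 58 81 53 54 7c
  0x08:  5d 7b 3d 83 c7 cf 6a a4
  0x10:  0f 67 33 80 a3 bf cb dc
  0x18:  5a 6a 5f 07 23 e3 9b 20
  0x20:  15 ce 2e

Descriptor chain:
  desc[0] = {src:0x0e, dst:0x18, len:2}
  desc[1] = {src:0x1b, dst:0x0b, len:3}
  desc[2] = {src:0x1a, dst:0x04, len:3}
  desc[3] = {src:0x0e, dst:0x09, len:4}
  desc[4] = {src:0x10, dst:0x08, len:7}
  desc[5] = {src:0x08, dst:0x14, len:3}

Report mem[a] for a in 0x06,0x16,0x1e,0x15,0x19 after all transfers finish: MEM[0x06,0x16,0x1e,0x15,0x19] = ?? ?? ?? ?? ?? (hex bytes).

MEM[0x06,0x16,0x1e,0x15,0x19] = 23 33 9b 67 a4

  after D0: wrote 2B at 0x18 = 6aa4
  after D1: wrote 3B at 0x0b = 0723e3
  after D2: wrote 3B at 0x04 = 5f0723
  after D3: wrote 4B at 0x09 = 6aa40f67
  after D4: wrote 7B at 0x08 = 0f673380a3bfcb
  after D5: wrote 3B at 0x14 = 0f6733
query mem[0x06]=0x23, mem[0x16]=0x33, mem[0x1e]=0x9b, mem[0x15]=0x67, mem[0x19]=0xa4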